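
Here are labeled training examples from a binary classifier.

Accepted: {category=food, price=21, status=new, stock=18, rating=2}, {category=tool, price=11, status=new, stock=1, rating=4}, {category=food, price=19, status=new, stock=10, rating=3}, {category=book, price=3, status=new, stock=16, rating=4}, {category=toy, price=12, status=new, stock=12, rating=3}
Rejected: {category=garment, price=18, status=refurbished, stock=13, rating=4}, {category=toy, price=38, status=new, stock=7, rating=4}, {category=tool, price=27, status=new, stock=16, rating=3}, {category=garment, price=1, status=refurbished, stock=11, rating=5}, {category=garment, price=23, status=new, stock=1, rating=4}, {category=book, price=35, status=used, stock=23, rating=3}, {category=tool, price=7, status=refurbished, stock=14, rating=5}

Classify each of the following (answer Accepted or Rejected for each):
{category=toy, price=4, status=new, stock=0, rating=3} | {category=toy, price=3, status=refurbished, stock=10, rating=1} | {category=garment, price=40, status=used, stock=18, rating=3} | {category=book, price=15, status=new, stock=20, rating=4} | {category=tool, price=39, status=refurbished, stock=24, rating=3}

The common property of the 'Accepted' items is: status is new AND price ≤ 21. No 'Rejected' item has it.
{category=toy, price=4, status=new, stock=0, rating=3}: Accepted (status is new, price = 4). {category=toy, price=3, status=refurbished, stock=10, rating=1}: Rejected (status is refurbished, price = 3). {category=garment, price=40, status=used, stock=18, rating=3}: Rejected (status is used, price = 40). {category=book, price=15, status=new, stock=20, rating=4}: Accepted (status is new, price = 15). {category=tool, price=39, status=refurbished, stock=24, rating=3}: Rejected (status is refurbished, price = 39).

Accepted, Rejected, Rejected, Accepted, Rejected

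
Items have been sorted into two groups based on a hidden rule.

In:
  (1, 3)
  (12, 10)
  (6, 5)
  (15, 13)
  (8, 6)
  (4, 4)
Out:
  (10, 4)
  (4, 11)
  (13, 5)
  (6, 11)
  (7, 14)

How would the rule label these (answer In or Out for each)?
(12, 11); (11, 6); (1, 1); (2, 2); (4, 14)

In, Out, In, In, Out

A rule that fits every label: |first − second| ≤ 2 — true of each 'In' example, false of each 'Out' one.
In: (12, 11), since |12−11| = 1.
Out: (11, 6), since |11−6| = 5.
In: (1, 1), since |1−1| = 0.
In: (2, 2), since |2−2| = 0.
Out: (4, 14), since |4−14| = 10.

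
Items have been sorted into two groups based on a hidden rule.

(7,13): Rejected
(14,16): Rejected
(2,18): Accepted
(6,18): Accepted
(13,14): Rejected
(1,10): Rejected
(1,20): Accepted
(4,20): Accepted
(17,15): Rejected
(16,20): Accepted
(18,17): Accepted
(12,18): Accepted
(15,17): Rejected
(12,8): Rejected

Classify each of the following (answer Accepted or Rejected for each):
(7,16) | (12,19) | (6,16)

Rejected, Accepted, Rejected

Rule: max ≥ 18. This holds for each 'Accepted' example and fails for each 'Rejected' one.
(7,16): max 16 — fails the rule, so Rejected.
(12,19): max 19 — qualifies, so Accepted.
(6,16): max 16 — fails the rule, so Rejected.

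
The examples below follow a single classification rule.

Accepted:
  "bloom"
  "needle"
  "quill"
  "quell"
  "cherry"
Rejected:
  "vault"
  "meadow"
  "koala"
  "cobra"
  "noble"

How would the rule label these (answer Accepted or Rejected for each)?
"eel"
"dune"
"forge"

Accepted, Rejected, Rejected

The common property of the 'Accepted' items is: has a double letter. No 'Rejected' item has it.
"eel": 'ee' doubled — passes, so Accepted.
"dune": no doubled letter — does not fit, so Rejected.
"forge": no doubled letter — does not fit, so Rejected.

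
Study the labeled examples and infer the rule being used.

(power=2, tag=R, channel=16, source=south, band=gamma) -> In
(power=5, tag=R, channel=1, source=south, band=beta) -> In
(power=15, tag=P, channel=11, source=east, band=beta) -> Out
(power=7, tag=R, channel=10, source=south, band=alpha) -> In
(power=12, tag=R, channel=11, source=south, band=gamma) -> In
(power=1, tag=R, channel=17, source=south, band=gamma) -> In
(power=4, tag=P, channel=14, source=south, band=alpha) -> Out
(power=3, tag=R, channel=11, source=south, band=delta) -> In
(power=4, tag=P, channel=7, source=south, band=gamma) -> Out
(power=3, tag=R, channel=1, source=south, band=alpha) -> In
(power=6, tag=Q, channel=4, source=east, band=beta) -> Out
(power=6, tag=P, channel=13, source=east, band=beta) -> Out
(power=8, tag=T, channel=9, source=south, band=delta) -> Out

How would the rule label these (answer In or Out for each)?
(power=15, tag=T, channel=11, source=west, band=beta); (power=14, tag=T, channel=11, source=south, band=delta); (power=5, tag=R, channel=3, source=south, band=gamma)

The pattern is that an item is 'In' exactly when: tag is R.
(power=15, tag=T, channel=11, source=west, band=beta): tag is T — doesn't qualify, so Out.
(power=14, tag=T, channel=11, source=south, band=delta): tag is T — doesn't qualify, so Out.
(power=5, tag=R, channel=3, source=south, band=gamma): tag is R — passes, so In.

Out, Out, In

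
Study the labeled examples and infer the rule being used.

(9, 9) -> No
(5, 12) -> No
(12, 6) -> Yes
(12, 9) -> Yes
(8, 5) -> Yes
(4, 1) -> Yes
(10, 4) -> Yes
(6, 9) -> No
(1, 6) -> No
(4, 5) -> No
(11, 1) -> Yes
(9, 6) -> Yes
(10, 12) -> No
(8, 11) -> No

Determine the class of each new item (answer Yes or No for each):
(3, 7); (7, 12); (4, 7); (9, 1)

Rule: first > second. This holds for each 'Yes' example and fails for each 'No' one.
(3, 7) → 3 < 7 → No.
(7, 12) → 7 < 12 → No.
(4, 7) → 4 < 7 → No.
(9, 1) → 9 > 1 → Yes.

No, No, No, Yes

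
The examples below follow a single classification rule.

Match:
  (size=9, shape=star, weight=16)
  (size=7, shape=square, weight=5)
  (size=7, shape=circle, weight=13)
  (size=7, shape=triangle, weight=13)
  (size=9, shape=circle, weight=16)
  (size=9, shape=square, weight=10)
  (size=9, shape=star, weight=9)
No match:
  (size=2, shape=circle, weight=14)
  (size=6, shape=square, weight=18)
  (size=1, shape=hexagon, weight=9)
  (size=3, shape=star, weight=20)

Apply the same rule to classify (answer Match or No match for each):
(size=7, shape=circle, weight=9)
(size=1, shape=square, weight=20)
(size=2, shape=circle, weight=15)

'Match' ⟺ size ≥ 7.
(size=7, shape=circle, weight=9): Match (size = 7).
(size=1, shape=square, weight=20): No match (size = 1).
(size=2, shape=circle, weight=15): No match (size = 2).

Match, No match, No match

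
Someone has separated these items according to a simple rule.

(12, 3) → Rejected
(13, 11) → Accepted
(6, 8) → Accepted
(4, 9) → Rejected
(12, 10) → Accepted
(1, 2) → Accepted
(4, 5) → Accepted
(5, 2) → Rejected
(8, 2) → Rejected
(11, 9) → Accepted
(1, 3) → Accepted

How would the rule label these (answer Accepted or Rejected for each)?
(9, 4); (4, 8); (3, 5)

'Accepted' ⟺ |first − second| ≤ 2.
(9, 4) — |9−4| = 5, hence Rejected.
(4, 8) — |4−8| = 4, hence Rejected.
(3, 5) — |3−5| = 2, hence Accepted.

Rejected, Rejected, Accepted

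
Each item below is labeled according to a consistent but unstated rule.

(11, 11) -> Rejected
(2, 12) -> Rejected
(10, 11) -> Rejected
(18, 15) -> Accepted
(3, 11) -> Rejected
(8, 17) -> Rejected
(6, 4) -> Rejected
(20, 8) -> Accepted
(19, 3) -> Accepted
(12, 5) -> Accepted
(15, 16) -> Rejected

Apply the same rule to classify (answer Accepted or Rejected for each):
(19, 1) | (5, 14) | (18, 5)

Accepted, Rejected, Accepted

All 'Accepted' examples share one property — first > second AND sum ≥ 14 — and every 'Rejected' example lacks it.
(19, 1): Accepted (19 > 1, 19+1 = 20). (5, 14): Rejected (5 < 14, 5+14 = 19). (18, 5): Accepted (18 > 5, 18+5 = 23).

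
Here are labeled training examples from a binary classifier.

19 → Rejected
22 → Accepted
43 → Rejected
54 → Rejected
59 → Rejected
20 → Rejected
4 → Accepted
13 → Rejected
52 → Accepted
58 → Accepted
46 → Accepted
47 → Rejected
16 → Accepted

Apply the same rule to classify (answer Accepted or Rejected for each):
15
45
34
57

Rejected, Rejected, Accepted, Rejected

Looking at the examples, the only property every 'Accepted' case has and every 'Rejected' case lacks is: ≡ 4 (mod 6).
15 → 15 mod 6 = 3 → Rejected.
45 → 45 mod 6 = 3 → Rejected.
34 → 34 mod 6 = 4 → Accepted.
57 → 57 mod 6 = 3 → Rejected.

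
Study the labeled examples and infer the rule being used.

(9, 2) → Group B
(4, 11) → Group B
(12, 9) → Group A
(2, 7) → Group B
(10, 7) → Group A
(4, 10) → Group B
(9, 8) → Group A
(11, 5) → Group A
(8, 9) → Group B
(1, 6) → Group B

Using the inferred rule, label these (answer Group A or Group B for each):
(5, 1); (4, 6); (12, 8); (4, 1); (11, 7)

The simplest hypothesis consistent with all the labels is: first > second AND sum ≥ 14.
Group B: (5, 1), since 5 > 1, 5+1 = 6.
Group B: (4, 6), since 4 < 6, 4+6 = 10.
Group A: (12, 8), since 12 > 8, 12+8 = 20.
Group B: (4, 1), since 4 > 1, 4+1 = 5.
Group A: (11, 7), since 11 > 7, 11+7 = 18.

Group B, Group B, Group A, Group B, Group A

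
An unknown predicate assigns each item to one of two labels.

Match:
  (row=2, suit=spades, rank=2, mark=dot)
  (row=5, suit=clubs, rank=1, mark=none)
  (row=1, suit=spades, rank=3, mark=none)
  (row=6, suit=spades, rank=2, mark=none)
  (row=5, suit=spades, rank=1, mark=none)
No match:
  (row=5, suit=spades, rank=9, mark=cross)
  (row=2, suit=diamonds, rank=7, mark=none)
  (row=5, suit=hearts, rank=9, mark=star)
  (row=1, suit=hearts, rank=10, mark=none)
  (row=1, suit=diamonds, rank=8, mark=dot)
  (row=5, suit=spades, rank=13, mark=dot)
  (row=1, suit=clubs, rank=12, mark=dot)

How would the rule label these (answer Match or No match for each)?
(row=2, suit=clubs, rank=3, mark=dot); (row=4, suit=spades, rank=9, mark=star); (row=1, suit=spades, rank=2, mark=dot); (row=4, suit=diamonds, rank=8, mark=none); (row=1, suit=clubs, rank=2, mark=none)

The simplest hypothesis consistent with all the labels is: rank ≤ 3.

Match, No match, Match, No match, Match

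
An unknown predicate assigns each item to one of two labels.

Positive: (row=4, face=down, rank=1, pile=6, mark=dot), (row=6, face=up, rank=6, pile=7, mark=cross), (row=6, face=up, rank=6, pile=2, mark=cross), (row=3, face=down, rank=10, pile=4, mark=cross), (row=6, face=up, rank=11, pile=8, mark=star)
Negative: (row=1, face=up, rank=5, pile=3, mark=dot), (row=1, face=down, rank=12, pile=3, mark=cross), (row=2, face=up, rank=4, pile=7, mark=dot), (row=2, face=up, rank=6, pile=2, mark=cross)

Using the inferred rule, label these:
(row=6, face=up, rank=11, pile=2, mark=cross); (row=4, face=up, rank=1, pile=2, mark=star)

The pattern is that an item is 'Positive' exactly when: row ≥ 3.

Positive, Positive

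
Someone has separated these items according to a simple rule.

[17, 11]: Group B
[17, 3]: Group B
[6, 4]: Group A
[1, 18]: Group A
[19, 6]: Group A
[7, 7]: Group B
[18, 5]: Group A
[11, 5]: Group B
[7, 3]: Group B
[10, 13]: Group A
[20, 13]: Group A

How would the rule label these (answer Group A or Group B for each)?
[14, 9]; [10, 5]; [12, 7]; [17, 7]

Rule: product is even. This holds for each 'Group A' example and fails for each 'Group B' one.
[14, 9]: Group A (14·9 = 126). [10, 5]: Group A (10·5 = 50). [12, 7]: Group A (12·7 = 84). [17, 7]: Group B (17·7 = 119).

Group A, Group A, Group A, Group B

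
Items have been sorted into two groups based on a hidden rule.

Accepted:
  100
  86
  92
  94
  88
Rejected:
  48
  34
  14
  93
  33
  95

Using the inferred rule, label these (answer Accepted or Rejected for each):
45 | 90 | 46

The pattern is that an item is 'Accepted' exactly when: even AND at least 86.
45: 45 is odd, 45 < 86 — does not fit, so Rejected.
90: 90 is even, 90 ≥ 86 — checks out, so Accepted.
46: 46 is even, 46 < 86 — does not fit, so Rejected.

Rejected, Accepted, Rejected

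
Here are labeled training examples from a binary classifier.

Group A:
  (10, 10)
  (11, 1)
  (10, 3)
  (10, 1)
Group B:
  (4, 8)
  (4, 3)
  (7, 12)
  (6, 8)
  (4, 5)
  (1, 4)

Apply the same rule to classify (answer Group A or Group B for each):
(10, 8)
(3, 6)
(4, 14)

Group A, Group B, Group B

Rule: first ≥ 8. This holds for each 'Group A' example and fails for each 'Group B' one.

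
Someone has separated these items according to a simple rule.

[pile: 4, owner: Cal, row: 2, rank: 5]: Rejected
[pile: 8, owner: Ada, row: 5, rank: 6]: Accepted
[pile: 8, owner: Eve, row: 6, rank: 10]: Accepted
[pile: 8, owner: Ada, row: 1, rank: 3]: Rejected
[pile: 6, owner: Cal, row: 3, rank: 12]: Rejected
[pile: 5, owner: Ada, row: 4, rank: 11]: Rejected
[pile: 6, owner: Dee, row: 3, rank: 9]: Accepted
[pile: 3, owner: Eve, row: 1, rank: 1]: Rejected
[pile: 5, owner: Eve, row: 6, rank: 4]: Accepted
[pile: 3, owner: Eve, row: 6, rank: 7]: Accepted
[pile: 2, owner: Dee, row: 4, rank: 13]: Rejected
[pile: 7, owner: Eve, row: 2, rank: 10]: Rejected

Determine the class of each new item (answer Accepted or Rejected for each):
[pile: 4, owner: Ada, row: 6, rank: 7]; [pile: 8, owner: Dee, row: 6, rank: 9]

Accepted, Accepted

A rule that fits every label: row ≥ 3 AND rank ≤ 10 — true of each 'Accepted' example, false of each 'Rejected' one.
Accepted: [pile: 4, owner: Ada, row: 6, rank: 7], since row = 6, rank = 7.
Accepted: [pile: 8, owner: Dee, row: 6, rank: 9], since row = 6, rank = 9.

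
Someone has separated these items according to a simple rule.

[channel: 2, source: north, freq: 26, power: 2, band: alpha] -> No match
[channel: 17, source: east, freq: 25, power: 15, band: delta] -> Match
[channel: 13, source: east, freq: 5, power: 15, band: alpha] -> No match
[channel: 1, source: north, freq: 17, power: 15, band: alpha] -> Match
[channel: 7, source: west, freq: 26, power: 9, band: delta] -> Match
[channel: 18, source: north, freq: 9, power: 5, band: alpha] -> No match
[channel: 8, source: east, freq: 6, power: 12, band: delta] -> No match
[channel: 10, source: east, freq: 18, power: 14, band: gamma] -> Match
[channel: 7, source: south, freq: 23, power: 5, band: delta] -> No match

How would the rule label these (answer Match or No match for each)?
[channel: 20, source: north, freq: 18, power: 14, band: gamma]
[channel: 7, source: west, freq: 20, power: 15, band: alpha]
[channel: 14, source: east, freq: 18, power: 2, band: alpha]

The common property of the 'Match' items is: power ≥ 9 AND freq ≥ 9. No 'No match' item has it.
[channel: 20, source: north, freq: 18, power: 14, band: gamma] — power = 14, freq = 18, hence Match. [channel: 7, source: west, freq: 20, power: 15, band: alpha] — power = 15, freq = 20, hence Match. [channel: 14, source: east, freq: 18, power: 2, band: alpha] — power = 2, freq = 18, hence No match.

Match, Match, No match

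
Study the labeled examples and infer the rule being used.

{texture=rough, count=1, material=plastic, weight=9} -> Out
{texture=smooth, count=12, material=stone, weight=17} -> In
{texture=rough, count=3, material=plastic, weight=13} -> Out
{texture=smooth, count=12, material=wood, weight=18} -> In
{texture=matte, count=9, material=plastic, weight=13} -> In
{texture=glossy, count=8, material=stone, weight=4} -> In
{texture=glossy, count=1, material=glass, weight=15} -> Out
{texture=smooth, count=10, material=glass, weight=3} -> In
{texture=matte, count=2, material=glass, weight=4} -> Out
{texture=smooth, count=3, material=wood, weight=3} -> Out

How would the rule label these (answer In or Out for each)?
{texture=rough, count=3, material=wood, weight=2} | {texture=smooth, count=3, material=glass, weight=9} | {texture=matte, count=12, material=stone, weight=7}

Out, Out, In

A rule that fits every label: count ≥ 8 — true of each 'In' example, false of each 'Out' one.
{texture=rough, count=3, material=wood, weight=2}: Out (count = 3). {texture=smooth, count=3, material=glass, weight=9}: Out (count = 3). {texture=matte, count=12, material=stone, weight=7}: In (count = 12).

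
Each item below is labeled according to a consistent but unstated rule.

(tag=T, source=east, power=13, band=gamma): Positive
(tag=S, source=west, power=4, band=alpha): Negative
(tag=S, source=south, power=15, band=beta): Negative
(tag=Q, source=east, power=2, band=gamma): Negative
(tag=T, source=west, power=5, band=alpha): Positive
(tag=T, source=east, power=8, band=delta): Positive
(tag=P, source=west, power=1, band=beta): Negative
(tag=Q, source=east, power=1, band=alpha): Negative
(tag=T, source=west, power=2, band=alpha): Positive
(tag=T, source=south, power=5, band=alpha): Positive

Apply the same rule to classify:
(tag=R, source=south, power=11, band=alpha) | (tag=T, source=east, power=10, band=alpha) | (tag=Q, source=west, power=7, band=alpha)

Negative, Positive, Negative

Checking candidate rules against both groups, what survives is: tag is T.
(tag=R, source=south, power=11, band=alpha): tag is R — doesn't match, so Negative.
(tag=T, source=east, power=10, band=alpha): tag is T — fits, so Positive.
(tag=Q, source=west, power=7, band=alpha): tag is Q — doesn't match, so Negative.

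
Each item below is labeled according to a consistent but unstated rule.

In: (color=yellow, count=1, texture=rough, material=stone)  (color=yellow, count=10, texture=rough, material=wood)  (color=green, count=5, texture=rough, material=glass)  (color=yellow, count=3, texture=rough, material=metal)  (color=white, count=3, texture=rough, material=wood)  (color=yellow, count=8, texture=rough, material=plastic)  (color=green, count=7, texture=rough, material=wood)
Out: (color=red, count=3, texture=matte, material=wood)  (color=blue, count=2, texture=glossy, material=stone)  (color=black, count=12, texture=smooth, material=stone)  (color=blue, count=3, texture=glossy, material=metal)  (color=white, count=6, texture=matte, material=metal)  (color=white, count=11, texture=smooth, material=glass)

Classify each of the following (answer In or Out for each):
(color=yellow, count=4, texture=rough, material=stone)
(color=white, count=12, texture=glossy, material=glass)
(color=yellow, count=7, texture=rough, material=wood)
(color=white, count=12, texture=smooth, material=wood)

In, Out, In, Out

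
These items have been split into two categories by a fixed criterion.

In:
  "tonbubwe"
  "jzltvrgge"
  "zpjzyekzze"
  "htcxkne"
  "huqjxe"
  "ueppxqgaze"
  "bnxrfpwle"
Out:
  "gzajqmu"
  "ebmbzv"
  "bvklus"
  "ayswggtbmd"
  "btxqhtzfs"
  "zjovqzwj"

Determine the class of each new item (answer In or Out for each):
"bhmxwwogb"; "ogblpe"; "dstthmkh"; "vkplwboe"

The pattern is that an item is 'In' exactly when: ends with 'e'.
Out: "bhmxwwogb", since ends with 'b'.
In: "ogblpe", since ends with 'e'.
Out: "dstthmkh", since ends with 'h'.
In: "vkplwboe", since ends with 'e'.

Out, In, Out, In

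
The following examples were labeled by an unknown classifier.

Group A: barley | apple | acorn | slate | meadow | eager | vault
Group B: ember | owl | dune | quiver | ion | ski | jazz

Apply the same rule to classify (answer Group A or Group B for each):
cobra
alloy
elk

Group A, Group A, Group B

All 'Group A' examples share one property — length ≥ 5 AND contains 'a' — and every 'Group B' example lacks it.
Group A: cobra, since length 5, has 'a'. Group A: alloy, since length 5, has 'a'. Group B: elk, since length 3, no 'a'.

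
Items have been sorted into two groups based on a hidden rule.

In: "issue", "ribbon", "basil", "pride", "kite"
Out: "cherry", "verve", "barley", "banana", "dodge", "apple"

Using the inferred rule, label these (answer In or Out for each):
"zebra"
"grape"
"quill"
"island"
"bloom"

The pattern is that an item is 'In' exactly when: contains 'i'.

Out, Out, In, In, Out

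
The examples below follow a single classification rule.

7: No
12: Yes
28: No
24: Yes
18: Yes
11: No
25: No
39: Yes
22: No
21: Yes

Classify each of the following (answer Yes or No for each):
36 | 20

Yes, No

Looking at the examples, the only property every 'Yes' case has and every 'No' case lacks is: multiple of 3.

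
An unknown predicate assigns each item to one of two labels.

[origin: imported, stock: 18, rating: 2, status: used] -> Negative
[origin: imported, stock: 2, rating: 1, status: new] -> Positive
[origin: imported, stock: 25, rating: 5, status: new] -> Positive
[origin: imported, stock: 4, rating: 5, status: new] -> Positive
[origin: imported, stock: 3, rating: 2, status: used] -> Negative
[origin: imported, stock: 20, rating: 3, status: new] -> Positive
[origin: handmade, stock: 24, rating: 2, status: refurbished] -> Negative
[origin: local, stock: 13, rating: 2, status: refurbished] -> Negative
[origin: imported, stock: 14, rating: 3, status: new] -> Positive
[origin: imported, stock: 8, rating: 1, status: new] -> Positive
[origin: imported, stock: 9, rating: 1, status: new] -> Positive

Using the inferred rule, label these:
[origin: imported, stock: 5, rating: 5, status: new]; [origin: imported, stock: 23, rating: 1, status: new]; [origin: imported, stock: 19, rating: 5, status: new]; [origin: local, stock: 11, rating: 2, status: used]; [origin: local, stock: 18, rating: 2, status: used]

Positive, Positive, Positive, Negative, Negative

The distinguishing property — status is new — holds for all the 'Positive' cases and none of the 'Negative' cases.
[origin: imported, stock: 5, rating: 5, status: new]: status is new — has this property, so Positive.
[origin: imported, stock: 23, rating: 1, status: new]: status is new — has this property, so Positive.
[origin: imported, stock: 19, rating: 5, status: new]: status is new — has this property, so Positive.
[origin: local, stock: 11, rating: 2, status: used]: status is used — does not pass, so Negative.
[origin: local, stock: 18, rating: 2, status: used]: status is used — does not pass, so Negative.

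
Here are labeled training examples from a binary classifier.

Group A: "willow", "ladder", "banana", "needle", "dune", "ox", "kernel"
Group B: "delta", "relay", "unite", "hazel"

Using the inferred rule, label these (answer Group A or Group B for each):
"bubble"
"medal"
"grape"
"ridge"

Checking candidate rules against both groups, what survives is: even length.

Group A, Group B, Group B, Group B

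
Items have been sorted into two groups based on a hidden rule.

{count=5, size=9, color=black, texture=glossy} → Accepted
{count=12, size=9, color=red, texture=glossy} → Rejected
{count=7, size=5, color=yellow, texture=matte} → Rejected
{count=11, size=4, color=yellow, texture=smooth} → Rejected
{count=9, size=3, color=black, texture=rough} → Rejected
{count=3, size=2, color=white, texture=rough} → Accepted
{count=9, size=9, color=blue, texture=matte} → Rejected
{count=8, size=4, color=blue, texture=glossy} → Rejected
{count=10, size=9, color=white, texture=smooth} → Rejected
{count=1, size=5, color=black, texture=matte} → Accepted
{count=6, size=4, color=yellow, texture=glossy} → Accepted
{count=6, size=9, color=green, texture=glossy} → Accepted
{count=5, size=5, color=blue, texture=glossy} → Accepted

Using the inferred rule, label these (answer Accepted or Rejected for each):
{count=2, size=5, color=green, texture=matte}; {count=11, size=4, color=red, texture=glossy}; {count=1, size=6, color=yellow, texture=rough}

All 'Accepted' examples share one property — count ≤ 6 — and every 'Rejected' example lacks it.
{count=2, size=5, color=green, texture=matte}: count = 2, passes → Accepted.
{count=11, size=4, color=red, texture=glossy}: count = 11, doesn't match → Rejected.
{count=1, size=6, color=yellow, texture=rough}: count = 1, passes → Accepted.

Accepted, Rejected, Accepted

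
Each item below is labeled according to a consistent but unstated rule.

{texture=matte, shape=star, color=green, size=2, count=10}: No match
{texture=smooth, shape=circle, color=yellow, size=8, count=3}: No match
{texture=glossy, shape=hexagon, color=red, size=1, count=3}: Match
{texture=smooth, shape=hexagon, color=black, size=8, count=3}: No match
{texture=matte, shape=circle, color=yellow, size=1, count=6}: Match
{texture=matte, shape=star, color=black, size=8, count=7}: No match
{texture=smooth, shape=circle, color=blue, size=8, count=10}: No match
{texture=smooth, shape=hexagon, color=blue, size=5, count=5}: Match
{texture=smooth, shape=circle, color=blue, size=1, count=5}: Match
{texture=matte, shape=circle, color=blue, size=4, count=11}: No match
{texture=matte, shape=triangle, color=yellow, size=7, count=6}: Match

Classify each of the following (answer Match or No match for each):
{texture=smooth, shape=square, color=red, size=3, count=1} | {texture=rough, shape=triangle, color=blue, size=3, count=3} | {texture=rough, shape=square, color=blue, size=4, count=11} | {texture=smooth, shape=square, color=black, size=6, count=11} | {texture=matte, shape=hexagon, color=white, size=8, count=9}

Every 'Match' example satisfies: size is odd. None of the 'No match' examples do.
{texture=smooth, shape=square, color=red, size=3, count=1}: size = 3 — meets the rule, so Match. {texture=rough, shape=triangle, color=blue, size=3, count=3}: size = 3 — meets the rule, so Match. {texture=rough, shape=square, color=blue, size=4, count=11}: size = 4 — does not fit, so No match. {texture=smooth, shape=square, color=black, size=6, count=11}: size = 6 — does not fit, so No match. {texture=matte, shape=hexagon, color=white, size=8, count=9}: size = 8 — does not fit, so No match.

Match, Match, No match, No match, No match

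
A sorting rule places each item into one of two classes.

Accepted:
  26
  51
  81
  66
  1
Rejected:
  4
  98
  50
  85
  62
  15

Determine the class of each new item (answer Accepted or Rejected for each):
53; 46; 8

A rule that fits every label: ≡ 1 (mod 5) — true of each 'Accepted' example, false of each 'Rejected' one.
53 — 53 mod 5 = 3, hence Rejected. 46 — 46 mod 5 = 1, hence Accepted. 8 — 8 mod 5 = 3, hence Rejected.

Rejected, Accepted, Rejected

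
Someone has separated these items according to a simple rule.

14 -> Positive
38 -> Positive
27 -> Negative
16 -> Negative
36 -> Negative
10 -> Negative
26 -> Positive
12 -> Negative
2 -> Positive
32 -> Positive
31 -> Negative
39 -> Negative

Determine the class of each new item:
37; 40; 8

Negative, Negative, Positive

The common property of the 'Positive' items is: ≡ 2 (mod 3). No 'Negative' item has it.
37 — 37 mod 3 = 1, hence Negative.
40 — 40 mod 3 = 1, hence Negative.
8 — 8 mod 3 = 2, hence Positive.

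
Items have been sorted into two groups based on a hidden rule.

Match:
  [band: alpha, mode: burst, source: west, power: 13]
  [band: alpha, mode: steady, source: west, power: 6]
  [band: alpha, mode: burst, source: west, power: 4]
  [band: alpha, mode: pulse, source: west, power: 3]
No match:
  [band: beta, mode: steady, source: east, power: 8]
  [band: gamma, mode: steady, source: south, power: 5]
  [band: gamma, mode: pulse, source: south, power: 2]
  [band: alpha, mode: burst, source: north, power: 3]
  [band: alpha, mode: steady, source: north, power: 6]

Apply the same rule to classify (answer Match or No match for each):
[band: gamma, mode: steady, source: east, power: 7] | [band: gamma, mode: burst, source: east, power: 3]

No match, No match

The simplest hypothesis consistent with all the labels is: source is west.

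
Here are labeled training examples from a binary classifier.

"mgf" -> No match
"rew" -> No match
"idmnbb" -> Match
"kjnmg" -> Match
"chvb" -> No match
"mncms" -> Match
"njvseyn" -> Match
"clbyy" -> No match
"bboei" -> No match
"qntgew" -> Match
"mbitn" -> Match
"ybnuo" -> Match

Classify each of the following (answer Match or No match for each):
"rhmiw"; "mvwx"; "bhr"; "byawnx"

The common property of the 'Match' items is: contains 'n'. No 'No match' item has it.

No match, No match, No match, Match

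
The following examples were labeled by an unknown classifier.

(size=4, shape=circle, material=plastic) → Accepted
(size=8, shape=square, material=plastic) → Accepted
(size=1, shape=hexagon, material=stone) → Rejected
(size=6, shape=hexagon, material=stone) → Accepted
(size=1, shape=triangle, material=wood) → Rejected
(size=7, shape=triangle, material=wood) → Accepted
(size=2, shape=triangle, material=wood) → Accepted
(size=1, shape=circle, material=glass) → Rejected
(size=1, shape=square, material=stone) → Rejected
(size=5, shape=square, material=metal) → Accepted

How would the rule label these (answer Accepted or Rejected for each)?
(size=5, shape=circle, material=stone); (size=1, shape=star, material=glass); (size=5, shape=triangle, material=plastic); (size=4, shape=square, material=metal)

Accepted, Rejected, Accepted, Accepted

Rule: size ≥ 2. This holds for each 'Accepted' example and fails for each 'Rejected' one.
(size=5, shape=circle, material=stone) — size = 5, hence Accepted. (size=1, shape=star, material=glass) — size = 1, hence Rejected. (size=5, shape=triangle, material=plastic) — size = 5, hence Accepted. (size=4, shape=square, material=metal) — size = 4, hence Accepted.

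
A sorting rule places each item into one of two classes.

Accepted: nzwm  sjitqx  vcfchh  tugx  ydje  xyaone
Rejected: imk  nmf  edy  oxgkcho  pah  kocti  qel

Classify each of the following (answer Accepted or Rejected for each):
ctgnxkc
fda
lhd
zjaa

Rejected, Rejected, Rejected, Accepted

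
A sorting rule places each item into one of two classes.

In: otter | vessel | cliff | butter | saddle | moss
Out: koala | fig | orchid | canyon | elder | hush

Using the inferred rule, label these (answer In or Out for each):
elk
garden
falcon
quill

Out, Out, Out, In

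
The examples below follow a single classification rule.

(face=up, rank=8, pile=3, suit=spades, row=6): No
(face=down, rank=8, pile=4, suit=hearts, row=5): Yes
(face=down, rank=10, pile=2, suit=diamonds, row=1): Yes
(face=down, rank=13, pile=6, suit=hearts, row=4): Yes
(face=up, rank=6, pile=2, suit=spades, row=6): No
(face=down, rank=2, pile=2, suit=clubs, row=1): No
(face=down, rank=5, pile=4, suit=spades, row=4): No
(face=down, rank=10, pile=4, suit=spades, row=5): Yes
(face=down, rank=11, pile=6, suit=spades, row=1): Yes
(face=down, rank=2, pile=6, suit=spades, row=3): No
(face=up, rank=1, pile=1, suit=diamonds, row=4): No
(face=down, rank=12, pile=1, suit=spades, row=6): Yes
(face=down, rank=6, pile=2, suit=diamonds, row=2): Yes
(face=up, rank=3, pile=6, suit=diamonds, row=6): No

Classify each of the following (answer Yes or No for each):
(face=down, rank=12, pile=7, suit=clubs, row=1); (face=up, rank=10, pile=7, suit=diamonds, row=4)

Every 'Yes' example satisfies: face is down AND rank ≥ 6. None of the 'No' examples do.

Yes, No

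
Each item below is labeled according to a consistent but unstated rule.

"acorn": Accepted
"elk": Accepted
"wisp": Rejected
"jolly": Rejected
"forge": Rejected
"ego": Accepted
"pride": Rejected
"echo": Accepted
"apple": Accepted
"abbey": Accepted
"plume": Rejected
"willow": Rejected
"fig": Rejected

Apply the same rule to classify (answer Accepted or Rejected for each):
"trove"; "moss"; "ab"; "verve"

Rejected, Rejected, Accepted, Rejected

The classifier is using: starts with a vowel.
"trove": Rejected (starts with 't').
"moss": Rejected (starts with 'm').
"ab": Accepted (starts with 'a').
"verve": Rejected (starts with 'v').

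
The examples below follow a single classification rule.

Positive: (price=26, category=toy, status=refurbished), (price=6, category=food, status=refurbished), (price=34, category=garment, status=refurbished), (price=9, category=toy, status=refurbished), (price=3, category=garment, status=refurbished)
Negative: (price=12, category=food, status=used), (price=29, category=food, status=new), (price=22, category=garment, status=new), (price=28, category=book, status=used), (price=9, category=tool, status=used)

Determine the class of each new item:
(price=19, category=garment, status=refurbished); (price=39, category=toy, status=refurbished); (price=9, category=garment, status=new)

Positive, Positive, Negative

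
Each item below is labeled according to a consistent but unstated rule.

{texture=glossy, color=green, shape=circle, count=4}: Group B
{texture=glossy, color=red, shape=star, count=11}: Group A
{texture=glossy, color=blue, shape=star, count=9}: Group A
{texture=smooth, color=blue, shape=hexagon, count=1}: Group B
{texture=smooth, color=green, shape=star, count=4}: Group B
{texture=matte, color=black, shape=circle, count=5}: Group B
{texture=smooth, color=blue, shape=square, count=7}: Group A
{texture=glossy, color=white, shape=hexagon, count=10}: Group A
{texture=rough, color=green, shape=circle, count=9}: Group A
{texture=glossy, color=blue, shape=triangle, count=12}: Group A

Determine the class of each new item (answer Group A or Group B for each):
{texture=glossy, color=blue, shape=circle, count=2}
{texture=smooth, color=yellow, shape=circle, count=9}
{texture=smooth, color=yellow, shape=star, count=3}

Group B, Group A, Group B

The rule appears to be: count ≥ 7.
Group B: {texture=glossy, color=blue, shape=circle, count=2}, since count = 2.
Group A: {texture=smooth, color=yellow, shape=circle, count=9}, since count = 9.
Group B: {texture=smooth, color=yellow, shape=star, count=3}, since count = 3.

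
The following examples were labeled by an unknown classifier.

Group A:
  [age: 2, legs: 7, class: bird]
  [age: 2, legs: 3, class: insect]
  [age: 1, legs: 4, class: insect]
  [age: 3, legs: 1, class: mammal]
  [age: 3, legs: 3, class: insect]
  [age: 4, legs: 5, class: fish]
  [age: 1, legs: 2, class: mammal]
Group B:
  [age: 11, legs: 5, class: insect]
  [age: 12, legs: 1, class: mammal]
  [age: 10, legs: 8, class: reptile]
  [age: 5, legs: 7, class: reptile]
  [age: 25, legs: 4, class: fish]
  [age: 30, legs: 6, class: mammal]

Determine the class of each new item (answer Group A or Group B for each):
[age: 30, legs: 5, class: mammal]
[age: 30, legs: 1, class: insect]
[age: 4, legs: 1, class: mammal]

Group B, Group B, Group A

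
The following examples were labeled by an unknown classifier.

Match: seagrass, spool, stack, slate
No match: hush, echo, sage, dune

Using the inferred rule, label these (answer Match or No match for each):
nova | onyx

A rule that fits every label: length ≥ 5 — true of each 'Match' example, false of each 'No match' one.
No match: nova, since length 4. No match: onyx, since length 4.

No match, No match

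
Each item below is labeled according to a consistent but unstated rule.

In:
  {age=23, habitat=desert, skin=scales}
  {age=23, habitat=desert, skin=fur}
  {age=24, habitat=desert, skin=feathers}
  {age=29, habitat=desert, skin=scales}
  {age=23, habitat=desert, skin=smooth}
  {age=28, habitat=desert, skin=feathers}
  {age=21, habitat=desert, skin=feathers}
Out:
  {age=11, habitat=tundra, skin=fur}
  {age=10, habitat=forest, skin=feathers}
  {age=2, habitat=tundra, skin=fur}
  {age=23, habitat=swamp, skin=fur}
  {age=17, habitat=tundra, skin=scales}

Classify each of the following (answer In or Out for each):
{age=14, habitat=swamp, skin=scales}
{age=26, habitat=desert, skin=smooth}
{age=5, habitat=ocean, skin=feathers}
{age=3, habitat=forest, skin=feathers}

Looking at the examples, the only property every 'In' case has and every 'Out' case lacks is: habitat is desert.
{age=14, habitat=swamp, skin=scales} → habitat is swamp → Out. {age=26, habitat=desert, skin=smooth} → habitat is desert → In. {age=5, habitat=ocean, skin=feathers} → habitat is ocean → Out. {age=3, habitat=forest, skin=feathers} → habitat is forest → Out.

Out, In, Out, Out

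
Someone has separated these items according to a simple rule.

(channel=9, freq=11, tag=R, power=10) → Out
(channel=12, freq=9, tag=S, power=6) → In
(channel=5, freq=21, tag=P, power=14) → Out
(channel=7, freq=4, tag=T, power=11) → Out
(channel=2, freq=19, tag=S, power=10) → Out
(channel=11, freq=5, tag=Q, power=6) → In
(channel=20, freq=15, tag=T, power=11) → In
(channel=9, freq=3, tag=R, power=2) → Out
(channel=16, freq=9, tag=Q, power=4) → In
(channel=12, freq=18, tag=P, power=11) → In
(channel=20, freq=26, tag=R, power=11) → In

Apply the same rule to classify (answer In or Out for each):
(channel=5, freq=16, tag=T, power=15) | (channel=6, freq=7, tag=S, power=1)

Every 'In' example satisfies: channel ≥ 11. None of the 'Out' examples do.
Out: (channel=5, freq=16, tag=T, power=15), since channel = 5. Out: (channel=6, freq=7, tag=S, power=1), since channel = 6.

Out, Out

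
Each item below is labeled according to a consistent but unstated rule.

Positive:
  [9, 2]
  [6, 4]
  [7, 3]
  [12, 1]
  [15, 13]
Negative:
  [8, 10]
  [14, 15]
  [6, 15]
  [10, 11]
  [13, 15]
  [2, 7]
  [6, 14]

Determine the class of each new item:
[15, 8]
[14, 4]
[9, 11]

Positive, Positive, Negative

Rule: first > second. This holds for each 'Positive' example and fails for each 'Negative' one.
[15, 8]: Positive (15 > 8). [14, 4]: Positive (14 > 4). [9, 11]: Negative (9 < 11).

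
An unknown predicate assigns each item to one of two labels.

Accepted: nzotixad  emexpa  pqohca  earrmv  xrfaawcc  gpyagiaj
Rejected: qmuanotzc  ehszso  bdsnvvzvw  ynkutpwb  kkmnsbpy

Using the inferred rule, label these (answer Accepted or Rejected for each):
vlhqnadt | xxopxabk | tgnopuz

Accepted, Accepted, Rejected

Rule: even length AND contains 'a'. This holds for each 'Accepted' example and fails for each 'Rejected' one.
vlhqnadt — length 8, has 'a', hence Accepted. xxopxabk — length 8, has 'a', hence Accepted. tgnopuz — length 7, no 'a', hence Rejected.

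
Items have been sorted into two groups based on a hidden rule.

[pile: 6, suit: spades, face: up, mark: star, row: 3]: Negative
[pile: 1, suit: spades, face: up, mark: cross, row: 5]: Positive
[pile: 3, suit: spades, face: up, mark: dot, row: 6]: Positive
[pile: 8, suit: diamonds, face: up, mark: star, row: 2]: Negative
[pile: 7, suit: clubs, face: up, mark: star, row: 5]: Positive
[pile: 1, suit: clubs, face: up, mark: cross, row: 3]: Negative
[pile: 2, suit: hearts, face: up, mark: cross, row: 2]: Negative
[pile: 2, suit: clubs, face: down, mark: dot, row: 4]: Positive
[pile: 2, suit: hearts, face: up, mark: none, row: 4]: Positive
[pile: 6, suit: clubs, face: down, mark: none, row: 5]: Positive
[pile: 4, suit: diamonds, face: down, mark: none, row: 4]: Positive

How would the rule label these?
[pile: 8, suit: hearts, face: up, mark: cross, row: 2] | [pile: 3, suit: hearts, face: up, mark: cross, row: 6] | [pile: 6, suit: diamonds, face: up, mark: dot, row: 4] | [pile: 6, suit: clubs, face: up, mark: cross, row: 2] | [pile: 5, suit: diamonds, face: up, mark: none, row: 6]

Negative, Positive, Positive, Negative, Positive

One predicate separates the groups cleanly: row ≥ 4.
[pile: 8, suit: hearts, face: up, mark: cross, row: 2]: row = 2 — lacks this property, so Negative.
[pile: 3, suit: hearts, face: up, mark: cross, row: 6]: row = 6 — matches, so Positive.
[pile: 6, suit: diamonds, face: up, mark: dot, row: 4]: row = 4 — matches, so Positive.
[pile: 6, suit: clubs, face: up, mark: cross, row: 2]: row = 2 — lacks this property, so Negative.
[pile: 5, suit: diamonds, face: up, mark: none, row: 6]: row = 6 — matches, so Positive.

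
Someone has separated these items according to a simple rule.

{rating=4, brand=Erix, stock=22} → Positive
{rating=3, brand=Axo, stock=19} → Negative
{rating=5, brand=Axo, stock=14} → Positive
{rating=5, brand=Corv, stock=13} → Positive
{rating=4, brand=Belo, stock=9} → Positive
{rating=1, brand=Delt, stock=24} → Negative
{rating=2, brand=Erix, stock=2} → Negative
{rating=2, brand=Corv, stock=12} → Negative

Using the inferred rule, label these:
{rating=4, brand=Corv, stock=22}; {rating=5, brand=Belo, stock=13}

The common property of the 'Positive' items is: rating ≥ 4. No 'Negative' item has it.
Positive: {rating=4, brand=Corv, stock=22}, since rating = 4.
Positive: {rating=5, brand=Belo, stock=13}, since rating = 5.

Positive, Positive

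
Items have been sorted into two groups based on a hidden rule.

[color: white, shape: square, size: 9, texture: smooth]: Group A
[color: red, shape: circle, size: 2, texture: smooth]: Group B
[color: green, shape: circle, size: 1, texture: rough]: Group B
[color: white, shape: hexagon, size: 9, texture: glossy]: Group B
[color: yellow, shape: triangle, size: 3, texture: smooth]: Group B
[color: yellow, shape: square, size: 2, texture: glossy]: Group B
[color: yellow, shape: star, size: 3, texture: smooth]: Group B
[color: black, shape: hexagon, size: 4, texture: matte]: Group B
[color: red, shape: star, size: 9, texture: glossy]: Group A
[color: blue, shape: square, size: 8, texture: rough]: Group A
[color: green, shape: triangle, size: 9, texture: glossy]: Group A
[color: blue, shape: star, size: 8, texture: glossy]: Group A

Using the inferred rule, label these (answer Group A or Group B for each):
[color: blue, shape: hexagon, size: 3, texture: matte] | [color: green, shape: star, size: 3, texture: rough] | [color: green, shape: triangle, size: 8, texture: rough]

Group B, Group B, Group A

'Group A' ⟺ shape is not hexagon AND size ≥ 4.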